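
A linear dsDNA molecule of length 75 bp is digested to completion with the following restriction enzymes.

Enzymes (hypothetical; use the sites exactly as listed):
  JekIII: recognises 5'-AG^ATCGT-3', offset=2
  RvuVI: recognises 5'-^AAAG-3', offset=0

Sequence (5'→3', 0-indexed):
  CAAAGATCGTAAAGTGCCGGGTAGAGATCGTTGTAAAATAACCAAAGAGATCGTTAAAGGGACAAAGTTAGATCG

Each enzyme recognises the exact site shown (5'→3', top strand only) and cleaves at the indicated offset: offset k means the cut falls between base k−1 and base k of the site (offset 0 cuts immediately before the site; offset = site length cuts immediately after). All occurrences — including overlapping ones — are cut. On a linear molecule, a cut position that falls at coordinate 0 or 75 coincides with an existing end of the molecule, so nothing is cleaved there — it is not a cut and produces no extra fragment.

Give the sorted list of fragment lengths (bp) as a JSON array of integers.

Site scan:
  JekIII (AGATCGT, off=2): starts [3, 24, 47] → cuts [5, 26, 49]
  RvuVI (AAAG, off=0): starts [1, 10, 43, 55, 63] → cuts [1, 10, 43, 55, 63]

All cut coordinates (distinct, sorted): [1, 5, 10, 26, 43, 49, 55, 63]

Fragments:
  [0,1): 1 bp
  [1,5): 4 bp
  [5,10): 5 bp
  [10,26): 16 bp
  [26,43): 17 bp
  [43,49): 6 bp
  [49,55): 6 bp
  [55,63): 8 bp
  [63,75): 12 bp

[1,4,5,6,6,8,12,16,17]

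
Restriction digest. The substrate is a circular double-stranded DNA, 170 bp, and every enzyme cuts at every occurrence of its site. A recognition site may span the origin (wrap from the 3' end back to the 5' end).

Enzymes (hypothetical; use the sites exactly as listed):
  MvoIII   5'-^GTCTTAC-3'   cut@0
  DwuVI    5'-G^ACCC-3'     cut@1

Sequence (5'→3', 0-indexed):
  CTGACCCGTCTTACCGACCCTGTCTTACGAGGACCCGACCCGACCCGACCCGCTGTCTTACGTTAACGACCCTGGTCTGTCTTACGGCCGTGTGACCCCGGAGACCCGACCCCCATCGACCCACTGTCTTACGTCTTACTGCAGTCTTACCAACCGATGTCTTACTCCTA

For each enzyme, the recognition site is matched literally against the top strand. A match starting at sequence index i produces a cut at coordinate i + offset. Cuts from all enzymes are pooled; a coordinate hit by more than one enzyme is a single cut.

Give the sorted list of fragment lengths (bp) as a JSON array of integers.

Per-enzyme occurrences:
  MvoIII (GTCTTAC, off=0): starts [7, 21, 54, 78, 125, 132, 143, 158] → cuts [7, 21, 54, 78, 125, 132, 143, 158]
  DwuVI (GACCC, off=1): starts [2, 15, 31, 36, 41, 46, 67, 93, 102, 107, 117] → cuts [3, 16, 32, 37, 42, 47, 68, 94, 103, 108, 118]

All cut coordinates (distinct, sorted): [3, 7, 16, 21, 32, 37, 42, 47, 54, 68, 78, 94, 103, 108, 118, 125, 132, 143, 158]

Fragment lengths:
  3→7: 4 bp
  7→16: 9 bp
  16→21: 5 bp
  21→32: 11 bp
  32→37: 5 bp
  37→42: 5 bp
  42→47: 5 bp
  47→54: 7 bp
  54→68: 14 bp
  68→78: 10 bp
  78→94: 16 bp
  94→103: 9 bp
  103→108: 5 bp
  108→118: 10 bp
  118→125: 7 bp
  125→132: 7 bp
  132→143: 11 bp
  143→158: 15 bp
  158→3 (wrap): 170-158+3 = 15 bp

[4,5,5,5,5,5,7,7,7,9,9,10,10,11,11,14,15,15,16]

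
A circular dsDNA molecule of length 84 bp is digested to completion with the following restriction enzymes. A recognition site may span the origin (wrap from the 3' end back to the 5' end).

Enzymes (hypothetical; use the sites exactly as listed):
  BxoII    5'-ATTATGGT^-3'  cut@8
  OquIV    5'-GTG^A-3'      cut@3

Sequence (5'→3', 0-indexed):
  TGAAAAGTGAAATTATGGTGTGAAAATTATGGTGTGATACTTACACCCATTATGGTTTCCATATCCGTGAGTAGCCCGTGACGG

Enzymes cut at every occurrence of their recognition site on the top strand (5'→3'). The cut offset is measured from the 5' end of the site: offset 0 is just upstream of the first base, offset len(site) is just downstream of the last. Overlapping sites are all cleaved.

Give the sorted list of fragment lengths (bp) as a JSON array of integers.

[3,3,6,7,10,11,11,13,20]

Site scan:
  BxoII (ATTATGGT, off=8): starts [11, 25, 48] → cuts [19, 33, 56]
  OquIV (GTGA, off=3): starts [6, 19, 33, 66, 77, 83] → cuts [2, 9, 22, 36, 69, 80]

All cut coordinates (distinct, sorted): [2, 9, 19, 22, 33, 36, 56, 69, 80]

Fragments:
  2→9: 7 bp
  9→19: 10 bp
  19→22: 3 bp
  22→33: 11 bp
  33→36: 3 bp
  36→56: 20 bp
  56→69: 13 bp
  69→80: 11 bp
  80→2 (wrap): 84-80+2 = 6 bp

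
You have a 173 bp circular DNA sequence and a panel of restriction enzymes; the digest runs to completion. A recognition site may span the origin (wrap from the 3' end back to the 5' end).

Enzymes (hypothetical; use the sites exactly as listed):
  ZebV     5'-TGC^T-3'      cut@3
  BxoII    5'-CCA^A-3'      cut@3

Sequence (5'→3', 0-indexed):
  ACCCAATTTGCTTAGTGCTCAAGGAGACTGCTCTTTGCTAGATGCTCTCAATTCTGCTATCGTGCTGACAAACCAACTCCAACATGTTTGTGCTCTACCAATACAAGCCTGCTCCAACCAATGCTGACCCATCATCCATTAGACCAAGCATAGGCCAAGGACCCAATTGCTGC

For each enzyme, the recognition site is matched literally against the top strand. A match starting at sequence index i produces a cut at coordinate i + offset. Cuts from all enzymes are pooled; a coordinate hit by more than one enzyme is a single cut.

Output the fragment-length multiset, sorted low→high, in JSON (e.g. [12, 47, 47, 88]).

[4,4,4,5,6,6,7,7,7,7,8,8,8,10,11,12,12,12,13,22]

Scan for sites:
  ZebV (TGCT, off=3): starts [8, 15, 28, 35, 42, 54, 62, 90, 109, 121, 167] → cuts [11, 18, 31, 38, 45, 57, 65, 93, 112, 124, 170]
  BxoII (CCAA, off=3): starts [2, 72, 78, 97, 113, 117, 143, 154, 162] → cuts [5, 75, 81, 100, 116, 120, 146, 157, 165]

All cut coordinates (distinct, sorted): [5, 11, 18, 31, 38, 45, 57, 65, 75, 81, 93, 100, 112, 116, 120, 124, 146, 157, 165, 170]

Fragments:
  5→11: 6 bp
  11→18: 7 bp
  18→31: 13 bp
  31→38: 7 bp
  38→45: 7 bp
  45→57: 12 bp
  57→65: 8 bp
  65→75: 10 bp
  75→81: 6 bp
  81→93: 12 bp
  93→100: 7 bp
  100→112: 12 bp
  112→116: 4 bp
  116→120: 4 bp
  120→124: 4 bp
  124→146: 22 bp
  146→157: 11 bp
  157→165: 8 bp
  165→170: 5 bp
  170→5 (wrap): 173-170+5 = 8 bp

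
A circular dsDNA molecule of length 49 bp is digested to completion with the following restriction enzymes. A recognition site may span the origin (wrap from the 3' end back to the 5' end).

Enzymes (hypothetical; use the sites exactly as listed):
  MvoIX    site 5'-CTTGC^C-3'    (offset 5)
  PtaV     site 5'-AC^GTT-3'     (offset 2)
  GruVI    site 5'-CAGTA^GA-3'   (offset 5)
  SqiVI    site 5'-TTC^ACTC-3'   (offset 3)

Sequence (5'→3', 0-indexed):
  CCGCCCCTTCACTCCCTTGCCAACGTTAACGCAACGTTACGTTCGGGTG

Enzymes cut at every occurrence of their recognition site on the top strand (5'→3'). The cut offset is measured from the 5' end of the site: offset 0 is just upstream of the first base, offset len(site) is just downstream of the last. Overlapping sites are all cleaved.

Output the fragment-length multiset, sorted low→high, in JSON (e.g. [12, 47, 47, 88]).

Per-enzyme occurrences:
  MvoIX CTTGCC/5: at [15] ⇒ [20]
  PtaV ACGTT/2: at [22, 33, 38] ⇒ [24, 35, 40]
  GruVI (CAGTAGA, off=5): no sites
  SqiVI TTCACTC/3: at [7] ⇒ [10]

Pooled cuts: [10, 20, 24, 35, 40]

Fragments:
  10→20: 10 bp
  20→24: 4 bp
  24→35: 11 bp
  35→40: 5 bp
  40→10 (wrap): 49-40+10 = 19 bp

[4,5,10,11,19]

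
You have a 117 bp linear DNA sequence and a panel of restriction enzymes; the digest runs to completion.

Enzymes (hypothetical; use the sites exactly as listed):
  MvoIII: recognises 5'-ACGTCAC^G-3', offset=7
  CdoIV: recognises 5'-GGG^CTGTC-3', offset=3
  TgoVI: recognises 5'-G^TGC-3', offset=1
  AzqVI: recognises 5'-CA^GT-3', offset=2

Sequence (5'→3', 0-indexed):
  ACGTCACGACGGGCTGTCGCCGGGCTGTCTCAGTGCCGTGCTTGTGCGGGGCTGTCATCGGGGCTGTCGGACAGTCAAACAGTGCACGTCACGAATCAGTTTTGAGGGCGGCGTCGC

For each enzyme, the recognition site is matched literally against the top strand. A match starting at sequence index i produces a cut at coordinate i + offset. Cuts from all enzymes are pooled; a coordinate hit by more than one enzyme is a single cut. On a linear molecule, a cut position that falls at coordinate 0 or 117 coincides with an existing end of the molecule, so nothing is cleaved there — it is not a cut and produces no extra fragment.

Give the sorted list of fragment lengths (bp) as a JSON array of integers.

[1,1,5,6,6,6,7,7,8,8,10,10,11,12,19]

Scan for sites:
  MvoIII ACGTCACG/7: at [0, 85] ⇒ [7, 92]
  CdoIV GGGCTGTC/3: at [10, 21, 48, 60] ⇒ [13, 24, 51, 63]
  TgoVI GTGC/1: at [32, 37, 43, 81] ⇒ [33, 38, 44, 82]
  AzqVI CAGT/2: at [30, 71, 79, 96] ⇒ [32, 73, 81, 98]

All cut coordinates (distinct, sorted): [7, 13, 24, 32, 33, 38, 44, 51, 63, 73, 81, 82, 92, 98]

Fragments:
  [0,7): 7 bp
  [7,13): 6 bp
  [13,24): 11 bp
  [24,32): 8 bp
  [32,33): 1 bp
  [33,38): 5 bp
  [38,44): 6 bp
  [44,51): 7 bp
  [51,63): 12 bp
  [63,73): 10 bp
  [73,81): 8 bp
  [81,82): 1 bp
  [82,92): 10 bp
  [92,98): 6 bp
  [98,117): 19 bp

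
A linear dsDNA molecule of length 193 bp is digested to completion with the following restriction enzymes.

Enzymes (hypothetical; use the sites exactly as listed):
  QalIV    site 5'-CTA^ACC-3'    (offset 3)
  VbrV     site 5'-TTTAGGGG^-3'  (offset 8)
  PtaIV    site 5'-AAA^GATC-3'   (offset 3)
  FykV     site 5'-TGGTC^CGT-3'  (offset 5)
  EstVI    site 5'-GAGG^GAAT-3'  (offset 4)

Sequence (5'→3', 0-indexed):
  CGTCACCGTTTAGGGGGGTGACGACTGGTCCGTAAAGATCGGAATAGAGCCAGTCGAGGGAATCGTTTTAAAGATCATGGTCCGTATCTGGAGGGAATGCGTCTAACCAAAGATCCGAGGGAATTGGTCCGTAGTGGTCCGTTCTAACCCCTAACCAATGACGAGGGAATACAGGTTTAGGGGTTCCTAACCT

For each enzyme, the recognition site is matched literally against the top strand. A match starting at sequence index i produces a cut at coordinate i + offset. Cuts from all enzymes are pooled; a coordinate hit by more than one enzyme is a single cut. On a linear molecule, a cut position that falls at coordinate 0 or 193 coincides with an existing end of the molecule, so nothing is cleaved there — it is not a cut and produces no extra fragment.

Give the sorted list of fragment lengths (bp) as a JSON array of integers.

[4,6,6,6,7,7,9,9,10,10,11,12,13,13,14,16,17,23]

Site scan:
  QalIV CTAACC/3: at [102, 143, 150, 186] ⇒ [105, 146, 153, 189]
  VbrV TTTAGGGG/8: at [8, 175] ⇒ [16, 183]
  PtaIV AAAGATC/3: at [33, 69, 108] ⇒ [36, 72, 111]
  FykV TGGTCCGT/5: at [25, 77, 124, 134] ⇒ [30, 82, 129, 139]
  EstVI GAGGGAAT/4: at [55, 90, 116, 162] ⇒ [59, 94, 120, 166]

Pooled cuts: [16, 30, 36, 59, 72, 82, 94, 105, 111, 120, 129, 139, 146, 153, 166, 183, 189]

Fragment lengths:
  [0,16): 16 bp
  [16,30): 14 bp
  [30,36): 6 bp
  [36,59): 23 bp
  [59,72): 13 bp
  [72,82): 10 bp
  [82,94): 12 bp
  [94,105): 11 bp
  [105,111): 6 bp
  [111,120): 9 bp
  [120,129): 9 bp
  [129,139): 10 bp
  [139,146): 7 bp
  [146,153): 7 bp
  [153,166): 13 bp
  [166,183): 17 bp
  [183,189): 6 bp
  [189,193): 4 bp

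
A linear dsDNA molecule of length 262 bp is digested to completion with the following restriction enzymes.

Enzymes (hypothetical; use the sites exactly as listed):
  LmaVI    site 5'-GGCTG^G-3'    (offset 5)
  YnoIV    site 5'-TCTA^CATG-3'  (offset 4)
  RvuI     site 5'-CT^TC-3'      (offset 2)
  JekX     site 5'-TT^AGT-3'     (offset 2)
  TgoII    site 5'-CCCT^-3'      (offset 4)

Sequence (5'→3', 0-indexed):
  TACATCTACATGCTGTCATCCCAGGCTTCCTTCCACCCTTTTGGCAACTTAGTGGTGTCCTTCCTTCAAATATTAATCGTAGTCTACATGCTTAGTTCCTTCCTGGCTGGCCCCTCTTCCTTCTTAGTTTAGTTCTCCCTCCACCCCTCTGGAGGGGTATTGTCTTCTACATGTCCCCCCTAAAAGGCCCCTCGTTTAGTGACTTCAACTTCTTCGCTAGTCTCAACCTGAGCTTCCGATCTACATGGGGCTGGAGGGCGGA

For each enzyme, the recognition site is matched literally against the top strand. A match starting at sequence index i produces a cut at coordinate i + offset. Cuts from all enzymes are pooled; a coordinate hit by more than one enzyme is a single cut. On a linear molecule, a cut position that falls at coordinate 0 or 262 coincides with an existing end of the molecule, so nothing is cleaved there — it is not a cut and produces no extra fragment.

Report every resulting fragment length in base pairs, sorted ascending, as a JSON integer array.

Scan for sites:
  LmaVI (GGCTGG, off=5): starts [104, 248] → cuts [109, 253]
  YnoIV (TCTACATG, off=4): starts [4, 82, 165, 239] → cuts [8, 86, 169, 243]
  RvuI (CTTC, off=2): starts [25, 29, 59, 63, 98, 115, 119, 163, 202, 208, 211, 232] → cuts [27, 31, 61, 65, 100, 117, 121, 165, 204, 210, 213, 234]
  JekX (TTAGT, off=2): starts [48, 91, 123, 128, 195] → cuts [50, 93, 125, 130, 197]
  TgoII (CCCT, off=4): starts [35, 111, 136, 144, 177, 188] → cuts [39, 115, 140, 148, 181, 192]

Pooled cuts: [8, 27, 31, 39, 50, 61, 65, 86, 93, 100, 109, 115, 117, 121, 125, 130, 140, 148, 165, 169, 181, 192, 197, 204, 210, 213, 234, 243, 253]

Fragments:
  [0,8): 8 bp
  [8,27): 19 bp
  [27,31): 4 bp
  [31,39): 8 bp
  [39,50): 11 bp
  [50,61): 11 bp
  [61,65): 4 bp
  [65,86): 21 bp
  [86,93): 7 bp
  [93,100): 7 bp
  [100,109): 9 bp
  [109,115): 6 bp
  [115,117): 2 bp
  [117,121): 4 bp
  [121,125): 4 bp
  [125,130): 5 bp
  [130,140): 10 bp
  [140,148): 8 bp
  [148,165): 17 bp
  [165,169): 4 bp
  [169,181): 12 bp
  [181,192): 11 bp
  [192,197): 5 bp
  [197,204): 7 bp
  [204,210): 6 bp
  [210,213): 3 bp
  [213,234): 21 bp
  [234,243): 9 bp
  [243,253): 10 bp
  [253,262): 9 bp

[2,3,4,4,4,4,4,5,5,6,6,7,7,7,8,8,8,9,9,9,10,10,11,11,11,12,17,19,21,21]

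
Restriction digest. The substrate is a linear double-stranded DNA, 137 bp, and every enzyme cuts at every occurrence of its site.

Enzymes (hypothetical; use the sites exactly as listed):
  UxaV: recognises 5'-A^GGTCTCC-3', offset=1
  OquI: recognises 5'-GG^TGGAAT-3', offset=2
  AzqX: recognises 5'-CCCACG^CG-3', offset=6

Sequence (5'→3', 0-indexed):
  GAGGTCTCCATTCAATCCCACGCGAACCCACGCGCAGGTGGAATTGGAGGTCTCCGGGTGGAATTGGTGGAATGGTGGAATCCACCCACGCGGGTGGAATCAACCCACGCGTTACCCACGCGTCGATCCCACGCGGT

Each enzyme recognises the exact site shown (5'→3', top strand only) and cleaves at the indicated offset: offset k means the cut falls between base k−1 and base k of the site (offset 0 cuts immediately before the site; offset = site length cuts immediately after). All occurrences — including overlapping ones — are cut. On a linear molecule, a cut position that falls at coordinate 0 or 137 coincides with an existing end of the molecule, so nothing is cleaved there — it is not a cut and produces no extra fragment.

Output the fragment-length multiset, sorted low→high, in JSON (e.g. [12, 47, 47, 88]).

[2,4,4,6,8,9,10,10,10,11,13,15,15,20]

Per-enzyme occurrences:
  UxaV AGGTCTCC/1: at [1, 47] ⇒ [2, 48]
  OquI GGTGGAAT/2: at [36, 56, 65, 73, 92] ⇒ [38, 58, 67, 75, 94]
  AzqX CCCACGCG/6: at [16, 26, 84, 103, 114, 127] ⇒ [22, 32, 90, 109, 120, 133]

Pooled cuts: [2, 22, 32, 38, 48, 58, 67, 75, 90, 94, 109, 120, 133]

Fragments:
  [0,2): 2 bp
  [2,22): 20 bp
  [22,32): 10 bp
  [32,38): 6 bp
  [38,48): 10 bp
  [48,58): 10 bp
  [58,67): 9 bp
  [67,75): 8 bp
  [75,90): 15 bp
  [90,94): 4 bp
  [94,109): 15 bp
  [109,120): 11 bp
  [120,133): 13 bp
  [133,137): 4 bp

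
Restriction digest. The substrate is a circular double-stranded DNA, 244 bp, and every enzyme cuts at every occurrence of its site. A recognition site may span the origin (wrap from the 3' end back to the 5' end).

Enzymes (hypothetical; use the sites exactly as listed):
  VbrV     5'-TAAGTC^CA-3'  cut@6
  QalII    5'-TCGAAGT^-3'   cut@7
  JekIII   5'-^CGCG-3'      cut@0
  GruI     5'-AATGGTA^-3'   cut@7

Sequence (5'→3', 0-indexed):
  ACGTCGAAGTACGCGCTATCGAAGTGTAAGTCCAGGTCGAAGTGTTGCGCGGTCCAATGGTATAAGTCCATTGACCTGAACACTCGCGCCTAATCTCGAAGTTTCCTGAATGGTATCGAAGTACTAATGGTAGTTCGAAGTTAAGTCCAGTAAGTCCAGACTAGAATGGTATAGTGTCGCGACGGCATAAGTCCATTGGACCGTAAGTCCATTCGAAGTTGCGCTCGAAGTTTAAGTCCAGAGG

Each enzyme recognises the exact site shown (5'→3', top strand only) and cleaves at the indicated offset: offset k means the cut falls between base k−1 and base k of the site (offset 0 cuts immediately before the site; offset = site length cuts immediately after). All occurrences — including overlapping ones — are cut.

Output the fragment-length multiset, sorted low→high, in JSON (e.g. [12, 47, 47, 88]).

Per-enzyme occurrences:
  VbrV TAAGTCCA/6: at [26, 62, 141, 150, 187, 203, 232] ⇒ [32, 68, 147, 156, 193, 209, 238]
  QalII TCGAAGT/7: at [3, 18, 36, 95, 115, 134, 212, 224] ⇒ [10, 25, 43, 102, 122, 141, 219, 231]
  JekIII CGCG/0: at [11, 47, 84, 177] ⇒ [11, 47, 84, 177]
  GruI AATGGTA/7: at [55, 108, 125, 164] ⇒ [62, 115, 132, 171]

All cut coordinates (distinct, sorted): [10, 11, 25, 32, 43, 47, 62, 68, 84, 102, 115, 122, 132, 141, 147, 156, 171, 177, 193, 209, 219, 231, 238]

Fragments:
  10→11: 1 bp
  11→25: 14 bp
  25→32: 7 bp
  32→43: 11 bp
  43→47: 4 bp
  47→62: 15 bp
  62→68: 6 bp
  68→84: 16 bp
  84→102: 18 bp
  102→115: 13 bp
  115→122: 7 bp
  122→132: 10 bp
  132→141: 9 bp
  141→147: 6 bp
  147→156: 9 bp
  156→171: 15 bp
  171→177: 6 bp
  177→193: 16 bp
  193→209: 16 bp
  209→219: 10 bp
  219→231: 12 bp
  231→238: 7 bp
  238→10 (wrap): 244-238+10 = 16 bp

[1,4,6,6,6,7,7,7,9,9,10,10,11,12,13,14,15,15,16,16,16,16,18]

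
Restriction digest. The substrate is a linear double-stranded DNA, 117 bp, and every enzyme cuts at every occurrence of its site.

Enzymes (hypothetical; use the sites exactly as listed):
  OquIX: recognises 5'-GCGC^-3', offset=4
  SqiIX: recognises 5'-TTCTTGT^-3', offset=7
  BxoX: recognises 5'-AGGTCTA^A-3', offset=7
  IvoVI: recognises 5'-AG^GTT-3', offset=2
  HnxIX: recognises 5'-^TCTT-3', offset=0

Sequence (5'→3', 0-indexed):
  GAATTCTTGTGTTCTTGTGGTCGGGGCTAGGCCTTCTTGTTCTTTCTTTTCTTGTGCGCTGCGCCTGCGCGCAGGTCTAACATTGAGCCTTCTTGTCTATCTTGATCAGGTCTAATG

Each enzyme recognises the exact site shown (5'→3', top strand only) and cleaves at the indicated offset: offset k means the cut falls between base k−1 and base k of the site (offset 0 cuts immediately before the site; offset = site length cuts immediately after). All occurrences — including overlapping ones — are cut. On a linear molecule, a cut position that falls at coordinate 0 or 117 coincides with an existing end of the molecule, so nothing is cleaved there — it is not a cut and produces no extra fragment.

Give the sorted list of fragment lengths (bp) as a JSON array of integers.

Site scan:
  OquIX GCGC/4: at [55, 60, 66, 68] ⇒ [59, 64, 70, 72]
  SqiIX TTCTTGT/7: at [3, 11, 33, 48, 89] ⇒ [10, 18, 40, 55, 96]
  BxoX AGGTCTAA/7: at [72, 107] ⇒ [79, 114]
  IvoVI (AGGTT, off=2): no sites
  HnxIX TCTT/0: at [4, 12, 34, 40, 44, 49, 90, 99] ⇒ [4, 12, 34, 40, 44, 49, 90, 99]

Pooled cuts: [4, 10, 12, 18, 34, 40, 44, 49, 55, 59, 64, 70, 72, 79, 90, 96, 99, 114]

Fragment lengths:
  [0,4): 4 bp
  [4,10): 6 bp
  [10,12): 2 bp
  [12,18): 6 bp
  [18,34): 16 bp
  [34,40): 6 bp
  [40,44): 4 bp
  [44,49): 5 bp
  [49,55): 6 bp
  [55,59): 4 bp
  [59,64): 5 bp
  [64,70): 6 bp
  [70,72): 2 bp
  [72,79): 7 bp
  [79,90): 11 bp
  [90,96): 6 bp
  [96,99): 3 bp
  [99,114): 15 bp
  [114,117): 3 bp

[2,2,3,3,4,4,4,5,5,6,6,6,6,6,6,7,11,15,16]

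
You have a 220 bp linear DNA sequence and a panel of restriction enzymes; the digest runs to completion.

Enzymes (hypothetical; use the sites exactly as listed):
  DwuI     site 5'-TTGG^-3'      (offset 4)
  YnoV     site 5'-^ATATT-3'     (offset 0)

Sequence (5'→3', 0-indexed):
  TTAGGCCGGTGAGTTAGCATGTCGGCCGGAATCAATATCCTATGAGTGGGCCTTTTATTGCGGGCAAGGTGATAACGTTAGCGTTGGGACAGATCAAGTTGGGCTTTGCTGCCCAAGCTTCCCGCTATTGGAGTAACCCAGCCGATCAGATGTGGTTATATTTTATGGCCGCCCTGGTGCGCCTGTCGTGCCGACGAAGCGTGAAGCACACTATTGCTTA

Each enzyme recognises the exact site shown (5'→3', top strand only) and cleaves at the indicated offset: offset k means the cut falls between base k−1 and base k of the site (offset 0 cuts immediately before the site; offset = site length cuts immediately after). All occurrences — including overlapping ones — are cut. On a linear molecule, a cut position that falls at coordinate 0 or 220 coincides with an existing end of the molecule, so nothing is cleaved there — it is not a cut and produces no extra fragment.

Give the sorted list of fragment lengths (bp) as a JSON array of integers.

[15,26,29,63,87]

Scan for sites:
  DwuI TTGG/4: at [83, 98, 127] ⇒ [87, 102, 131]
  YnoV ATATT/0: at [157] ⇒ [157]

All cut coordinates (distinct, sorted): [87, 102, 131, 157]

Fragment lengths:
  [0,87): 87 bp
  [87,102): 15 bp
  [102,131): 29 bp
  [131,157): 26 bp
  [157,220): 63 bp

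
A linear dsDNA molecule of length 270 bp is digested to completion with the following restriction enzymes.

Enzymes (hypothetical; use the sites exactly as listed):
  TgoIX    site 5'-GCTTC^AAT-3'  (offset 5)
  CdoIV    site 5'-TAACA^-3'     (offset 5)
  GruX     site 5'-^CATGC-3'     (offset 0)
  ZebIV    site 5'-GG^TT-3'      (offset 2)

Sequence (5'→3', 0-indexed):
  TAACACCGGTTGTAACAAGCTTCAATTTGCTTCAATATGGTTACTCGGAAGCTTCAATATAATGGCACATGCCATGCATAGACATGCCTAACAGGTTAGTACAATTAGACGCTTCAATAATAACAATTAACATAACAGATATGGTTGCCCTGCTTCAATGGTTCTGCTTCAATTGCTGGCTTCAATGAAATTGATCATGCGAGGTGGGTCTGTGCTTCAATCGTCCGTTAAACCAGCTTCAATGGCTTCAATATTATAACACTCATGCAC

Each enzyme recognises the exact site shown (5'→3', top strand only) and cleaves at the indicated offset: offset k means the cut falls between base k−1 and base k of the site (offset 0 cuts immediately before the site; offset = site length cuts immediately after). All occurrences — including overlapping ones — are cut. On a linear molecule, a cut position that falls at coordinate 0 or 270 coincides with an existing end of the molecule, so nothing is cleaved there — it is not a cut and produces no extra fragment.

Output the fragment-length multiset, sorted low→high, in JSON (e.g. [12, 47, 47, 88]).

[2,2,4,5,5,5,5,6,7,7,7,7,8,9,9,10,10,10,11,12,12,12,12,13,15,20,22,23]

Site scan:
  TgoIX (GCTTCAAT, off=5): starts [18, 28, 50, 110, 151, 165, 178, 213, 235, 244] → cuts [23, 33, 55, 115, 156, 170, 183, 218, 240, 249]
  CdoIV (TAACA, off=5): starts [0, 12, 88, 120, 127, 132, 256] → cuts [5, 17, 93, 125, 132, 137, 261]
  GruX (CATGC, off=0): starts [67, 72, 82, 195, 263] → cuts [67, 72, 82, 195, 263]
  ZebIV (GGTT, off=2): starts [7, 38, 93, 142, 159] → cuts [9, 40, 95, 144, 161]

All cut coordinates (distinct, sorted): [5, 9, 17, 23, 33, 40, 55, 67, 72, 82, 93, 95, 115, 125, 132, 137, 144, 156, 161, 170, 183, 195, 218, 240, 249, 261, 263]

Fragment lengths:
  [0,5): 5 bp
  [5,9): 4 bp
  [9,17): 8 bp
  [17,23): 6 bp
  [23,33): 10 bp
  [33,40): 7 bp
  [40,55): 15 bp
  [55,67): 12 bp
  [67,72): 5 bp
  [72,82): 10 bp
  [82,93): 11 bp
  [93,95): 2 bp
  [95,115): 20 bp
  [115,125): 10 bp
  [125,132): 7 bp
  [132,137): 5 bp
  [137,144): 7 bp
  [144,156): 12 bp
  [156,161): 5 bp
  [161,170): 9 bp
  [170,183): 13 bp
  [183,195): 12 bp
  [195,218): 23 bp
  [218,240): 22 bp
  [240,249): 9 bp
  [249,261): 12 bp
  [261,263): 2 bp
  [263,270): 7 bp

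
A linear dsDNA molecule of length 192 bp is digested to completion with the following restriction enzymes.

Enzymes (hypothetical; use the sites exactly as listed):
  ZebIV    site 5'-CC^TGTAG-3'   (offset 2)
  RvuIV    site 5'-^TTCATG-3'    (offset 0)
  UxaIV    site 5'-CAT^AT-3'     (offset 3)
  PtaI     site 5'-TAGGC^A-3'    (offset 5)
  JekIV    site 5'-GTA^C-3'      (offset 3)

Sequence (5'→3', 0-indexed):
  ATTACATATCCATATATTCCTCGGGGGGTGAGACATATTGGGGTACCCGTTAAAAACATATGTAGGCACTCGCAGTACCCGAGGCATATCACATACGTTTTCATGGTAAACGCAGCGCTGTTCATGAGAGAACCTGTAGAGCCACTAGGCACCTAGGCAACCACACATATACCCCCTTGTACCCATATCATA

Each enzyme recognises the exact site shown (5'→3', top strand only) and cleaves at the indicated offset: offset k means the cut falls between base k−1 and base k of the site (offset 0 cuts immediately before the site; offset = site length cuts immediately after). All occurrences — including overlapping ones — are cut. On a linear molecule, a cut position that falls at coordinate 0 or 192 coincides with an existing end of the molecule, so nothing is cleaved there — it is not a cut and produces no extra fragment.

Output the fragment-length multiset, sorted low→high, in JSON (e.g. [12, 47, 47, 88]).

Per-enzyme occurrences:
  ZebIV (CCTGTAG, off=2): starts [132] → cuts [134]
  RvuIV (TTCATG, off=0): starts [99, 120] → cuts [99, 120]
  UxaIV (CATAT, off=3): starts [4, 10, 33, 56, 84, 165, 183] → cuts [7, 13, 36, 59, 87, 168, 186]
  PtaI (TAGGCA, off=5): starts [62, 145, 153] → cuts [67, 150, 158]
  JekIV (GTAC, off=3): starts [42, 74, 178] → cuts [45, 77, 181]

Pooled cuts: [7, 13, 36, 45, 59, 67, 77, 87, 99, 120, 134, 150, 158, 168, 181, 186]

Fragments:
  [0,7): 7 bp
  [7,13): 6 bp
  [13,36): 23 bp
  [36,45): 9 bp
  [45,59): 14 bp
  [59,67): 8 bp
  [67,77): 10 bp
  [77,87): 10 bp
  [87,99): 12 bp
  [99,120): 21 bp
  [120,134): 14 bp
  [134,150): 16 bp
  [150,158): 8 bp
  [158,168): 10 bp
  [168,181): 13 bp
  [181,186): 5 bp
  [186,192): 6 bp

[5,6,6,7,8,8,9,10,10,10,12,13,14,14,16,21,23]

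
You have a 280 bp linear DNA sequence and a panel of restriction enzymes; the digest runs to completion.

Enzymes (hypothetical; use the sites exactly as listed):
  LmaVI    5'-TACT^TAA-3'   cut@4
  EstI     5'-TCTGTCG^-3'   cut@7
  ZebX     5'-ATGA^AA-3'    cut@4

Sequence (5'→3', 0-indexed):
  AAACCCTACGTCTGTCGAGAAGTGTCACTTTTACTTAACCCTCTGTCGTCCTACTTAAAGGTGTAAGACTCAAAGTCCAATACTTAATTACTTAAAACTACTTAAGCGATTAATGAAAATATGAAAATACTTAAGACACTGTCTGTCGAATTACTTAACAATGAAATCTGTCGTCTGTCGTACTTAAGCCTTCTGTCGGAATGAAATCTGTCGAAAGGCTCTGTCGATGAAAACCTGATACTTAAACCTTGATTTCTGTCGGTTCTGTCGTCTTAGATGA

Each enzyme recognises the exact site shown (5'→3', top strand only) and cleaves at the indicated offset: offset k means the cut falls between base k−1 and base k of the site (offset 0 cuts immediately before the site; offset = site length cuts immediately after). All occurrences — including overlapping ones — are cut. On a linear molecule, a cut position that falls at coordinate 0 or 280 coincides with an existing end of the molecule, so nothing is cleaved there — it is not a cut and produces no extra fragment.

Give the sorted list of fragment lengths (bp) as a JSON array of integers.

[4,4,6,7,7,7,7,8,8,9,9,9,9,10,10,12,13,13,14,14,17,17,18,19,29]

Scan for sites:
  LmaVI (TACTTAA, off=4): starts [31, 51, 80, 88, 98, 127, 151, 180, 238] → cuts [35, 55, 84, 92, 102, 131, 155, 184, 242]
  EstI (TCTGTCG, off=7): starts [10, 41, 141, 166, 173, 191, 206, 219, 254, 263] → cuts [17, 48, 148, 173, 180, 198, 213, 226, 261, 270]
  ZebX (ATGAAA, off=4): starts [112, 120, 160, 200, 226] → cuts [116, 124, 164, 204, 230]

All cut coordinates (distinct, sorted): [17, 35, 48, 55, 84, 92, 102, 116, 124, 131, 148, 155, 164, 173, 180, 184, 198, 204, 213, 226, 230, 242, 261, 270]

Fragment lengths:
  [0,17): 17 bp
  [17,35): 18 bp
  [35,48): 13 bp
  [48,55): 7 bp
  [55,84): 29 bp
  [84,92): 8 bp
  [92,102): 10 bp
  [102,116): 14 bp
  [116,124): 8 bp
  [124,131): 7 bp
  [131,148): 17 bp
  [148,155): 7 bp
  [155,164): 9 bp
  [164,173): 9 bp
  [173,180): 7 bp
  [180,184): 4 bp
  [184,198): 14 bp
  [198,204): 6 bp
  [204,213): 9 bp
  [213,226): 13 bp
  [226,230): 4 bp
  [230,242): 12 bp
  [242,261): 19 bp
  [261,270): 9 bp
  [270,280): 10 bp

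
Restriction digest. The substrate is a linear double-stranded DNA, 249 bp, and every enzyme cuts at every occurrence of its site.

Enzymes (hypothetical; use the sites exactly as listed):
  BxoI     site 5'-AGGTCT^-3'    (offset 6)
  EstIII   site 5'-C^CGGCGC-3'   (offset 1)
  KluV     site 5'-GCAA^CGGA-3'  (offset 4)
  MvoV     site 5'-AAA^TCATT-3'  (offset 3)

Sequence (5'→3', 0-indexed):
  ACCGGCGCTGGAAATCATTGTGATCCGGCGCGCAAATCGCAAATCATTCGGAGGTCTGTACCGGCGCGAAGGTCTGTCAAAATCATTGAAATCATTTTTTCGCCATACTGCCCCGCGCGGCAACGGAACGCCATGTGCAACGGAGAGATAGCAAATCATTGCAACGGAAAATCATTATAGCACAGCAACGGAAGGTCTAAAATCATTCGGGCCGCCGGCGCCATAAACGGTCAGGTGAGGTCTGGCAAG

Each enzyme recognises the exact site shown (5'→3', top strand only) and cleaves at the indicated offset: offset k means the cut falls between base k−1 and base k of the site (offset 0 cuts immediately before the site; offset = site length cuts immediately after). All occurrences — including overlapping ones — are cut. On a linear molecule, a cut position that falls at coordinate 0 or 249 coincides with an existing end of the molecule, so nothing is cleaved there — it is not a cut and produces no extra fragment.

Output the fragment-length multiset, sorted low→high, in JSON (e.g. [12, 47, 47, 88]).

Site scan:
  BxoI AGGTCT/6: at [51, 69, 192, 237] ⇒ [57, 75, 198, 243]
  EstIII CCGGCGC/1: at [1, 24, 60, 214] ⇒ [2, 25, 61, 215]
  KluV GCAACGGA/4: at [119, 136, 160, 184] ⇒ [123, 140, 164, 188]
  MvoV AAATCATT/3: at [11, 40, 79, 88, 152, 168, 199] ⇒ [14, 43, 82, 91, 155, 171, 202]

Pooled cuts: [2, 14, 25, 43, 57, 61, 75, 82, 91, 123, 140, 155, 164, 171, 188, 198, 202, 215, 243]

Fragments:
  [0,2): 2 bp
  [2,14): 12 bp
  [14,25): 11 bp
  [25,43): 18 bp
  [43,57): 14 bp
  [57,61): 4 bp
  [61,75): 14 bp
  [75,82): 7 bp
  [82,91): 9 bp
  [91,123): 32 bp
  [123,140): 17 bp
  [140,155): 15 bp
  [155,164): 9 bp
  [164,171): 7 bp
  [171,188): 17 bp
  [188,198): 10 bp
  [198,202): 4 bp
  [202,215): 13 bp
  [215,243): 28 bp
  [243,249): 6 bp

[2,4,4,6,7,7,9,9,10,11,12,13,14,14,15,17,17,18,28,32]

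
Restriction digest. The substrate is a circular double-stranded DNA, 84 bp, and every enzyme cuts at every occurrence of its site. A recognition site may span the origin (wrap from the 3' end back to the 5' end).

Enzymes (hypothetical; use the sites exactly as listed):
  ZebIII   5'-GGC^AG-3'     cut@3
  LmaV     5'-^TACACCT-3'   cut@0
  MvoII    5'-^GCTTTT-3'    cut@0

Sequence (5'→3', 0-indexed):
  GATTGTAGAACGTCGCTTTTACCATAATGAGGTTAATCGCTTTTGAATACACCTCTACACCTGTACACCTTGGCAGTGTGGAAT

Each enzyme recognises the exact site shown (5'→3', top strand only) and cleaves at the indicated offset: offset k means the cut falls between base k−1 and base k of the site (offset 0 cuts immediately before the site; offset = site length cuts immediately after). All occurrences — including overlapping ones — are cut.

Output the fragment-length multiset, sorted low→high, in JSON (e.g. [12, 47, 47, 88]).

Site scan:
  ZebIII GGCAG/3: at [71] ⇒ [74]
  LmaV TACACCT/0: at [47, 55, 63] ⇒ [47, 55, 63]
  MvoII GCTTTT/0: at [14, 38] ⇒ [14, 38]

Pooled cuts: [14, 38, 47, 55, 63, 74]

Fragments:
  14→38: 24 bp
  38→47: 9 bp
  47→55: 8 bp
  55→63: 8 bp
  63→74: 11 bp
  74→14 (wrap): 84-74+14 = 24 bp

[8,8,9,11,24,24]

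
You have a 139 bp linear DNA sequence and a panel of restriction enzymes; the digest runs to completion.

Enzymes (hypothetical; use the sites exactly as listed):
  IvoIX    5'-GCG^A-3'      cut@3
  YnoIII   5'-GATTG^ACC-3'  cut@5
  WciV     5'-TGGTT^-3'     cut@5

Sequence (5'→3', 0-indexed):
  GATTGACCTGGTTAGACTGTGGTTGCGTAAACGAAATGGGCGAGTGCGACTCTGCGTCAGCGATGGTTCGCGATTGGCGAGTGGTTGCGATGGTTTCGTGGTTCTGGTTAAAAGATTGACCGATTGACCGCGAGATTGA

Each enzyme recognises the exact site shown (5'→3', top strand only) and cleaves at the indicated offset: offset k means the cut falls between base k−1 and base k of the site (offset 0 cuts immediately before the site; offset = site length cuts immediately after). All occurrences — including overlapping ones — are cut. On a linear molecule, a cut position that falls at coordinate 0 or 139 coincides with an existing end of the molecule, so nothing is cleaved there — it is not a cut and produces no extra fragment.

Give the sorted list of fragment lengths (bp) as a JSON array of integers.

[3,4,5,6,6,6,6,6,7,7,7,8,8,8,9,11,14,18]

Scan for sites:
  IvoIX (GCGA, off=3): starts [39, 45, 59, 69, 76, 86, 129] → cuts [42, 48, 62, 72, 79, 89, 132]
  YnoIII (GATTGACC, off=5): starts [0, 113, 121] → cuts [5, 118, 126]
  WciV (TGGTT, off=5): starts [8, 19, 63, 81, 90, 98, 104] → cuts [13, 24, 68, 86, 95, 103, 109]

Pooled cuts: [5, 13, 24, 42, 48, 62, 68, 72, 79, 86, 89, 95, 103, 109, 118, 126, 132]

Fragment lengths:
  [0,5): 5 bp
  [5,13): 8 bp
  [13,24): 11 bp
  [24,42): 18 bp
  [42,48): 6 bp
  [48,62): 14 bp
  [62,68): 6 bp
  [68,72): 4 bp
  [72,79): 7 bp
  [79,86): 7 bp
  [86,89): 3 bp
  [89,95): 6 bp
  [95,103): 8 bp
  [103,109): 6 bp
  [109,118): 9 bp
  [118,126): 8 bp
  [126,132): 6 bp
  [132,139): 7 bp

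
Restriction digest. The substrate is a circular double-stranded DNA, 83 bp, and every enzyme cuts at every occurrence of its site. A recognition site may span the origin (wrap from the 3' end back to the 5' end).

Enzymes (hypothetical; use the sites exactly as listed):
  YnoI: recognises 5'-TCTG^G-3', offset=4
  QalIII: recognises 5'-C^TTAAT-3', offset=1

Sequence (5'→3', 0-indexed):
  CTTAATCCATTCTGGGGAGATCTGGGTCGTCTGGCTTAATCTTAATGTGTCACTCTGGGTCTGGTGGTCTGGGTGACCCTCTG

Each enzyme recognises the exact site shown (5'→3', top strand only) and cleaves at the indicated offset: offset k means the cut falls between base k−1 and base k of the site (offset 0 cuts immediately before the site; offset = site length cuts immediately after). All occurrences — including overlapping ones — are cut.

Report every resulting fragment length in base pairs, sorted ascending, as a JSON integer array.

[2,6,6,8,9,10,13,13,16]

Site scan:
  YnoI TCTGG/4: at [10, 20, 29, 53, 59, 67] ⇒ [14, 24, 33, 57, 63, 71]
  QalIII CTTAAT/1: at [0, 34, 40] ⇒ [1, 35, 41]

Pooled cuts: [1, 14, 24, 33, 35, 41, 57, 63, 71]

Fragments:
  1→14: 13 bp
  14→24: 10 bp
  24→33: 9 bp
  33→35: 2 bp
  35→41: 6 bp
  41→57: 16 bp
  57→63: 6 bp
  63→71: 8 bp
  71→1 (wrap): 83-71+1 = 13 bp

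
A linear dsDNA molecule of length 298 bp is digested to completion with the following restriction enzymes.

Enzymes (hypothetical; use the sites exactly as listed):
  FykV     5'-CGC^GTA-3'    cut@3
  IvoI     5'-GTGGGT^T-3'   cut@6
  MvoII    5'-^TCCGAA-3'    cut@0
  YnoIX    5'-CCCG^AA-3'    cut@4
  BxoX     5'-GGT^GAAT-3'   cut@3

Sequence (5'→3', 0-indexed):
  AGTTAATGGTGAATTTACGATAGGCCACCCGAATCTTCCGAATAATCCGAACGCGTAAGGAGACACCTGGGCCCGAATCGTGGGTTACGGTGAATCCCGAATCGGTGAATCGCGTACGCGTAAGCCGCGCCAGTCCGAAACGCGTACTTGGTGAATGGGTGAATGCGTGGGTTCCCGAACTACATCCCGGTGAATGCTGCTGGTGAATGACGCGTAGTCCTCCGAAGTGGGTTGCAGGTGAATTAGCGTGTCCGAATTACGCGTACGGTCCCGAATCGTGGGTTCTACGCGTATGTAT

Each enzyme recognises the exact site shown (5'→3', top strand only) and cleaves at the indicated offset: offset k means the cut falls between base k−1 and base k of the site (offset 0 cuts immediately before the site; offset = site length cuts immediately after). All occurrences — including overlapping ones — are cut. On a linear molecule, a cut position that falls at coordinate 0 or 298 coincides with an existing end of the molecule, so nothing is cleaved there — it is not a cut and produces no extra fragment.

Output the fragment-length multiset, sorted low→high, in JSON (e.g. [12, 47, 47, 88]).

Scan for sites:
  FykV CGCGTA/3: at [51, 110, 116, 140, 210, 259, 287] ⇒ [54, 113, 119, 143, 213, 262, 290]
  IvoI GTGGGTT/6: at [79, 166, 226, 277] ⇒ [85, 172, 232, 283]
  MvoII TCCGAA/0: at [36, 45, 133, 220, 250] ⇒ [36, 45, 133, 220, 250]
  YnoIX CCCGAA/4: at [27, 71, 95, 173, 269] ⇒ [31, 75, 99, 177, 273]
  BxoX GGTGAAT/3: at [7, 88, 103, 149, 157, 188, 201, 236] ⇒ [10, 91, 106, 152, 160, 191, 204, 239]

Pooled cuts: [10, 31, 36, 45, 54, 75, 85, 91, 99, 106, 113, 119, 133, 143, 152, 160, 172, 177, 191, 204, 213, 220, 232, 239, 250, 262, 273, 283, 290]

Fragment lengths:
  [0,10): 10 bp
  [10,31): 21 bp
  [31,36): 5 bp
  [36,45): 9 bp
  [45,54): 9 bp
  [54,75): 21 bp
  [75,85): 10 bp
  [85,91): 6 bp
  [91,99): 8 bp
  [99,106): 7 bp
  [106,113): 7 bp
  [113,119): 6 bp
  [119,133): 14 bp
  [133,143): 10 bp
  [143,152): 9 bp
  [152,160): 8 bp
  [160,172): 12 bp
  [172,177): 5 bp
  [177,191): 14 bp
  [191,204): 13 bp
  [204,213): 9 bp
  [213,220): 7 bp
  [220,232): 12 bp
  [232,239): 7 bp
  [239,250): 11 bp
  [250,262): 12 bp
  [262,273): 11 bp
  [273,283): 10 bp
  [283,290): 7 bp
  [290,298): 8 bp

[5,5,6,6,7,7,7,7,7,8,8,8,9,9,9,9,10,10,10,10,11,11,12,12,12,13,14,14,21,21]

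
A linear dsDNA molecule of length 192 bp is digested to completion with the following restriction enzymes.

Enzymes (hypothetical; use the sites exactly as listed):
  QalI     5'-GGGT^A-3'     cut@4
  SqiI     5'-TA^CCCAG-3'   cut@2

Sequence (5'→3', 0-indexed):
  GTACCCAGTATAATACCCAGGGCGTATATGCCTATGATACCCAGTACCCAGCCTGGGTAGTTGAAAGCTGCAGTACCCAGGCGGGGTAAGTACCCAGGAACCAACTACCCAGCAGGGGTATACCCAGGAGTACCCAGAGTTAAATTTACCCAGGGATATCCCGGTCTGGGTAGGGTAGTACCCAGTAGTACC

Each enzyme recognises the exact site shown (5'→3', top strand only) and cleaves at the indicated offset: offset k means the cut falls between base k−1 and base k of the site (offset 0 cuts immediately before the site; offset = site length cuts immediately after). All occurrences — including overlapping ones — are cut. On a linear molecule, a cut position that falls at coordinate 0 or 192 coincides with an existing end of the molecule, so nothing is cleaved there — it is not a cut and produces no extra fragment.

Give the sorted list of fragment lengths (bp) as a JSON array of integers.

Per-enzyme occurrences:
  QalI GGGTA/4: at [54, 83, 115, 167, 172] ⇒ [58, 87, 119, 171, 176]
  SqiI TACCCAG/2: at [1, 13, 37, 44, 73, 90, 105, 120, 130, 146, 178] ⇒ [3, 15, 39, 46, 75, 92, 107, 122, 132, 148, 180]

Pooled cuts: [3, 15, 39, 46, 58, 75, 87, 92, 107, 119, 122, 132, 148, 171, 176, 180]

Fragment lengths:
  [0,3): 3 bp
  [3,15): 12 bp
  [15,39): 24 bp
  [39,46): 7 bp
  [46,58): 12 bp
  [58,75): 17 bp
  [75,87): 12 bp
  [87,92): 5 bp
  [92,107): 15 bp
  [107,119): 12 bp
  [119,122): 3 bp
  [122,132): 10 bp
  [132,148): 16 bp
  [148,171): 23 bp
  [171,176): 5 bp
  [176,180): 4 bp
  [180,192): 12 bp

[3,3,4,5,5,7,10,12,12,12,12,12,15,16,17,23,24]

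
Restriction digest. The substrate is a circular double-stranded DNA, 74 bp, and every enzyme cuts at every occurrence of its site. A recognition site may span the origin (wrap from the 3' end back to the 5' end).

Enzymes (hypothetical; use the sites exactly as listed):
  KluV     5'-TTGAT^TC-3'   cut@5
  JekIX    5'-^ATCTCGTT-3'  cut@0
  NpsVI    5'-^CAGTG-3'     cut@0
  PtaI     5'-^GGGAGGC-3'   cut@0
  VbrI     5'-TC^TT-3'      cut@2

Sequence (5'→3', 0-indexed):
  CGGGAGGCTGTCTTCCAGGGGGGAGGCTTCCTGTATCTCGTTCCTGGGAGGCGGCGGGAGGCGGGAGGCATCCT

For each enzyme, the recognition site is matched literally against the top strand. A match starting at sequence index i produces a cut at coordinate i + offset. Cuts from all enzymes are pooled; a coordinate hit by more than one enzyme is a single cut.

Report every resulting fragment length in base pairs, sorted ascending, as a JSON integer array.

[7,8,10,11,11,13,14]

Scan for sites:
  KluV (TTGATTC, off=5): no sites
  JekIX ATCTCGTT/0: at [34] ⇒ [34]
  NpsVI (CAGTG, off=0): no sites
  PtaI GGGAGGC/0: at [1, 20, 45, 55, 62] ⇒ [1, 20, 45, 55, 62]
  VbrI TCTT/2: at [10] ⇒ [12]

Pooled cuts: [1, 12, 20, 34, 45, 55, 62]

Fragments:
  1→12: 11 bp
  12→20: 8 bp
  20→34: 14 bp
  34→45: 11 bp
  45→55: 10 bp
  55→62: 7 bp
  62→1 (wrap): 74-62+1 = 13 bp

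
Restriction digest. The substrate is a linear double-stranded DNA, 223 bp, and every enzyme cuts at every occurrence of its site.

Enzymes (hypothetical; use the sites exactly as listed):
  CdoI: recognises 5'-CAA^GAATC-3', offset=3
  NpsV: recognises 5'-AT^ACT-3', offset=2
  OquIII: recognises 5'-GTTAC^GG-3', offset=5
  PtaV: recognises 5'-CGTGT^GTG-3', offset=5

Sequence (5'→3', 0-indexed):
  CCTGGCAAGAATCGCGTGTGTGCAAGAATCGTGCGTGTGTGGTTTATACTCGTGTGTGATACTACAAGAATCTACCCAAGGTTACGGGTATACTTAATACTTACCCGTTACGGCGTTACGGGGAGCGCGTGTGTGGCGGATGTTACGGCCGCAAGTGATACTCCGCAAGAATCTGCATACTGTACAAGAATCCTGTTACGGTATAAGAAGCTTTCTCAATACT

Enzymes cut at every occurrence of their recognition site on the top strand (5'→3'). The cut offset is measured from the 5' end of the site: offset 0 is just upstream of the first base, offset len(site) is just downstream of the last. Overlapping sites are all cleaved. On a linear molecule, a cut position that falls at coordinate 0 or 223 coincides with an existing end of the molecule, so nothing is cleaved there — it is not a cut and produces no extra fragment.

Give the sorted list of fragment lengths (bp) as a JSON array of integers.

[3,5,6,6,7,7,8,8,8,9,9,9,10,11,12,13,13,13,13,14,18,21]

Scan for sites:
  CdoI CAAGAATC/3: at [5, 22, 64, 165, 184] ⇒ [8, 25, 67, 168, 187]
  NpsV ATACT/2: at [45, 58, 89, 96, 157, 176, 218] ⇒ [47, 60, 91, 98, 159, 178, 220]
  OquIII GTTACGG/5: at [80, 106, 114, 141, 194] ⇒ [85, 111, 119, 146, 199]
  PtaV CGTGTGTG/5: at [14, 33, 50, 127] ⇒ [19, 38, 55, 132]

Pooled cuts: [8, 19, 25, 38, 47, 55, 60, 67, 85, 91, 98, 111, 119, 132, 146, 159, 168, 178, 187, 199, 220]

Fragments:
  [0,8): 8 bp
  [8,19): 11 bp
  [19,25): 6 bp
  [25,38): 13 bp
  [38,47): 9 bp
  [47,55): 8 bp
  [55,60): 5 bp
  [60,67): 7 bp
  [67,85): 18 bp
  [85,91): 6 bp
  [91,98): 7 bp
  [98,111): 13 bp
  [111,119): 8 bp
  [119,132): 13 bp
  [132,146): 14 bp
  [146,159): 13 bp
  [159,168): 9 bp
  [168,178): 10 bp
  [178,187): 9 bp
  [187,199): 12 bp
  [199,220): 21 bp
  [220,223): 3 bp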